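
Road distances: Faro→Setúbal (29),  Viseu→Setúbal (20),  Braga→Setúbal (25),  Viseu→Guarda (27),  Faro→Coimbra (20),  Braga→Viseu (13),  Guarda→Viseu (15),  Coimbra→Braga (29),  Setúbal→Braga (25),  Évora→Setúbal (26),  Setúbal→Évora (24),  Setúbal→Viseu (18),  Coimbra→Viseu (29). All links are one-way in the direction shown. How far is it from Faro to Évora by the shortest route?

53

Paths from Faro to Évora:
Faro -> Coimbra -> Braga -> Setúbal -> Évora: 20 + 29 + 25 + 24 = 98
Faro -> Coimbra -> Viseu -> Setúbal -> Évora: 20 + 29 + 20 + 24 = 93
Faro -> Coimbra -> Braga -> Viseu -> Setúbal -> Évora: 20 + 29 + 13 + 20 + 24 = 106
Faro -> Setúbal -> Évora: 29 + 24 = 53
Shortest: 53.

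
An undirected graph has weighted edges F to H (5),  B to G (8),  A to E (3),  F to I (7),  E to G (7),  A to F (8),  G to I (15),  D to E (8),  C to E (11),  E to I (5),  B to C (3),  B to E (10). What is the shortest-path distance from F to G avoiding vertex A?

19

Routes from F to G avoiding A:
F -> I -> E -> G: 7 + 5 + 7 = 19
F -> I -> G: 7 + 15 = 22
F -> I -> E -> B -> G: 7 + 5 + 10 + 8 = 30
F -> I -> E -> C -> B -> G: 7 + 5 + 11 + 3 + 8 = 34
Shortest: 19.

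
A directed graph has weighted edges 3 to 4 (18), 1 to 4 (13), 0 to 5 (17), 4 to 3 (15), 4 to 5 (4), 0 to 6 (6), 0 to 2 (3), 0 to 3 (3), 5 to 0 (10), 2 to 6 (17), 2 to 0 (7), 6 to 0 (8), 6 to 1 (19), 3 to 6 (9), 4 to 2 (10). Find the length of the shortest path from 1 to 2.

23

Paths from 1 to 2:
1 → 4 → 2: 13 + 10 = 23
1 → 4 → 5 → 0 → 2: 13 + 4 + 10 + 3 = 30
1 → 4 → 3 → 6 → 0 → 2: 13 + 15 + 9 + 8 + 3 = 48
The minimum is 23.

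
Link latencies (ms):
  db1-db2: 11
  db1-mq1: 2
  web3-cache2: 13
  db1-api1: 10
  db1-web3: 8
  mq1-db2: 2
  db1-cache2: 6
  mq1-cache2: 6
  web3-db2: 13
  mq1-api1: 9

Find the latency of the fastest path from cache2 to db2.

A few of the cache2→db2 routes:
cache2 -> web3 -> db2: 13 + 13 = 26
cache2 -> mq1 -> db2: 6 + 2 = 8
cache2 -> web3 -> db1 -> mq1 -> db2: 13 + 8 + 2 + 2 = 25
cache2 -> db1 -> db2: 6 + 11 = 17
cache2 -> mq1 -> db1 -> db2: 6 + 2 + 11 = 19
cache2 -> db1 -> mq1 -> db2: 6 + 2 + 2 = 10
The minimum is 8 ms.

8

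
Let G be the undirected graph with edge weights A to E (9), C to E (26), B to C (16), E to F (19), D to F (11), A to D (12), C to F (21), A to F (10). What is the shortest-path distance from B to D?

48

Comparing a few candidate routes:
B→C→E→A→D: 16 + 26 + 9 + 12 = 63
B→C→F→D: 16 + 21 + 11 = 48
B→C→F→A→D: 16 + 21 + 10 + 12 = 59
B→C→E→F→D: 16 + 26 + 19 + 11 = 72
B→C→E→A→F→D: 16 + 26 + 9 + 10 + 11 = 72
The minimum is 48.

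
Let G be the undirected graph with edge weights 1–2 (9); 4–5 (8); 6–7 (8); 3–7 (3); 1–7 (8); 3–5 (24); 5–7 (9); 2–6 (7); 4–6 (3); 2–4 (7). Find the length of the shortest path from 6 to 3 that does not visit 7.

Routes from 6 to 3 avoiding 7:
6 → 4 → 5 → 3: 3 + 8 + 24 = 35
6 → 2 → 4 → 5 → 3: 7 + 7 + 8 + 24 = 46
Shortest: 35.

35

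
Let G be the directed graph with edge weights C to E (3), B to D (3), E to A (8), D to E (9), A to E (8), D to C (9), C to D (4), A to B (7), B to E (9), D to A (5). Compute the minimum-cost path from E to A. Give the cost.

Routes from E to A:
E→A: 8
Shortest: 8.

8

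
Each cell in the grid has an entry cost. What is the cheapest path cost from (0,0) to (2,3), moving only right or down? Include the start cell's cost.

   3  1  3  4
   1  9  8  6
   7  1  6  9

One optimal route is r0c0 r0c1 r0c2 r0c3 r1c3 r2c3.
Its cost is 3 + 1 + 3 + 4 + 6 + 9 = 26.

26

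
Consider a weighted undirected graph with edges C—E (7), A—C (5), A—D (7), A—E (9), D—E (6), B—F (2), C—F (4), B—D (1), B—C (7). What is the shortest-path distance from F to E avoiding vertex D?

Paths from F to E avoiding D:
F-C-E: 4 + 7 = 11
F-C-A-E: 4 + 5 + 9 = 18
F-B-C-E: 2 + 7 + 7 = 16
F-B-C-A-E: 2 + 7 + 5 + 9 = 23
Best route has total 11.

11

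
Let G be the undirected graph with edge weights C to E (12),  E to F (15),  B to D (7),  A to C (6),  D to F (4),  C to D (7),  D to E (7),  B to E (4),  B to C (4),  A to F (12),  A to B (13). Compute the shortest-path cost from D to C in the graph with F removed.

7

Comparing a few candidate routes:
D - C: 7
D - E - B - C: 7 + 4 + 4 = 15
D - B - C: 7 + 4 = 11
The minimum is 7.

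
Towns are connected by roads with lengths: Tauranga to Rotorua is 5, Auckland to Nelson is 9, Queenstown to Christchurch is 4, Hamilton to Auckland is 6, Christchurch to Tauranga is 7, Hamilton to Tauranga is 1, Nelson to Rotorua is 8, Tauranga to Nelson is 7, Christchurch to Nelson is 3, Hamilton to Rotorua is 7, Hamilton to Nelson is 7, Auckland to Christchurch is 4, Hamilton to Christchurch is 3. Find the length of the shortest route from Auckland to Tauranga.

Checking several routes:
Auckland → Hamilton → Christchurch → Tauranga: 6 + 3 + 7 = 16
Auckland → Christchurch → Tauranga: 4 + 7 = 11
Auckland → Christchurch → Nelson → Tauranga: 4 + 3 + 7 = 14
Auckland → Christchurch → Nelson → Hamilton → Tauranga: 4 + 3 + 7 + 1 = 15
Auckland → Hamilton → Tauranga: 6 + 1 = 7
Auckland → Christchurch → Hamilton → Tauranga: 4 + 3 + 1 = 8
Best route has total 7.

7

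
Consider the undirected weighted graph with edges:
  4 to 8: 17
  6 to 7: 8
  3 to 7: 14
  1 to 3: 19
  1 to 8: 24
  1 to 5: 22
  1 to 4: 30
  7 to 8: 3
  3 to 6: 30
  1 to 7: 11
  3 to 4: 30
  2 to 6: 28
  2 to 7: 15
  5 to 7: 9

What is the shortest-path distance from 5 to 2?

24

Comparing a few candidate routes:
5 -> 1 -> 8 -> 7 -> 2: 22 + 24 + 3 + 15 = 64
5 -> 7 -> 6 -> 2: 9 + 8 + 28 = 45
5 -> 7 -> 2: 9 + 15 = 24
5 -> 1 -> 7 -> 2: 22 + 11 + 15 = 48
The minimum is 24.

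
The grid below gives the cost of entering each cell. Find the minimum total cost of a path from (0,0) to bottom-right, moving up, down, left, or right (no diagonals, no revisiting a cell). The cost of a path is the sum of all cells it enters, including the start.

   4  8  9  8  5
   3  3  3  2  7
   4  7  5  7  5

Cheapest: r0c0 r1c0 r1c1 r1c2 r1c3 r1c4 r2c4
  4 + 3 + 3 + 3 + 2 + 7 + 5 = 27

27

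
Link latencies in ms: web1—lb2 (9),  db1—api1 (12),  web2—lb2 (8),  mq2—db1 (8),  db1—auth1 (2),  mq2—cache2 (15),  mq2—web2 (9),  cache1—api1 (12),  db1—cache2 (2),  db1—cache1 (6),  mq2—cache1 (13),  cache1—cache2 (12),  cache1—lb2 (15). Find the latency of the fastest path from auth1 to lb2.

Comparing a few candidate routes:
auth1 - db1 - mq2 - web2 - lb2: 2 + 8 + 9 + 8 = 27
auth1 - db1 - cache2 - mq2 - web2 - lb2: 2 + 2 + 15 + 9 + 8 = 36
auth1 - db1 - cache1 - lb2: 2 + 6 + 15 = 23
auth1 - db1 - cache2 - cache1 - lb2: 2 + 2 + 12 + 15 = 31
Shortest: 23 ms.

23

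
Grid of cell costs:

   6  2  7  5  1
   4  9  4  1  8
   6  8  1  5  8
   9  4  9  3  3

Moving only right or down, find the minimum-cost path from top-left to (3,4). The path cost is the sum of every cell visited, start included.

31

Best path: [0,0]→[0,1]→[0,2]→[1,2]→[1,3]→[2,3]→[3,3]→[3,4]
Cost: 6 + 2 + 7 + 4 + 1 + 5 + 3 + 3 = 31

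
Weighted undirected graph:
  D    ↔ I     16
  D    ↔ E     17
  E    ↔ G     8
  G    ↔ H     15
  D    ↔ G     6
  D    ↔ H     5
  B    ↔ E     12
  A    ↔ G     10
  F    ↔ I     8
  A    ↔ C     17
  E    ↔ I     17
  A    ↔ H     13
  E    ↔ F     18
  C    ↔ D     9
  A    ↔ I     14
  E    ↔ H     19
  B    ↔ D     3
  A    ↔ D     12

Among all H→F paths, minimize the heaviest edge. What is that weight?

Some routes from H to F:
H-D-A-I-F: max(5, 12, 14, 8) = 14
H-D-B-E-G-A-I-F: max(5, 3, 12, 8, 10, 14, 8) = 14
H-D-G-A-I-F: max(5, 6, 10, 14, 8) = 14
Best route has worst link 14.

14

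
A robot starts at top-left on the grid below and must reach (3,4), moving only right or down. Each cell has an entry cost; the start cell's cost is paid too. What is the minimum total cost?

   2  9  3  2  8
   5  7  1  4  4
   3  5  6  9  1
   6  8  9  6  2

26

Best path: [0,0] → [0,1] → [0,2] → [1,2] → [1,3] → [1,4] → [2,4] → [3,4]
Cost: 2 + 9 + 3 + 1 + 4 + 4 + 1 + 2 = 26
For comparison, the top-then-right route costs 31.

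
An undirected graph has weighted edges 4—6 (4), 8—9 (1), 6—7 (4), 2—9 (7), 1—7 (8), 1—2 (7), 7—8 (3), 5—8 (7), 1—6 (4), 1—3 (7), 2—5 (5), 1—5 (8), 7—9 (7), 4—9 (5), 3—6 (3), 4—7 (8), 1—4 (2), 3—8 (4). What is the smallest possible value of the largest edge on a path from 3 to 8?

4

Comparing a few candidate routes:
3 - 6 - 1 - 2 - 9 - 7 - 8: max(3, 4, 7, 7, 7, 3) = 7
3 - 6 - 7 - 8: max(3, 4, 3) = 4
3 - 6 - 4 - 9 - 8: max(3, 4, 5, 1) = 5
3 - 6 - 1 - 4 - 9 - 8: max(3, 4, 2, 5, 1) = 5
3 - 8: max(4) = 4
3 - 6 - 1 - 2 - 9 - 8: max(3, 4, 7, 7, 1) = 7
Smallest bottleneck: 4.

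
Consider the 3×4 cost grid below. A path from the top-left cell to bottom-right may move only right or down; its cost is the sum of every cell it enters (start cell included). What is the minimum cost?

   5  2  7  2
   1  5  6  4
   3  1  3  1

Take [0,0] -> [1,0] -> [2,0] -> [2,1] -> [2,2] -> [2,3] for a total of 5 + 1 + 3 + 1 + 3 + 1 = 14.

14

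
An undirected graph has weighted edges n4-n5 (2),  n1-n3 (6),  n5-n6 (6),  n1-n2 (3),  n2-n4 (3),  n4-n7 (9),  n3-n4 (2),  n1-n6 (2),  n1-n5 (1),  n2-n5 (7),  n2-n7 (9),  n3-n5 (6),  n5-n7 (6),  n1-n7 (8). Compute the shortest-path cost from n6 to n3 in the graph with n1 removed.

Comparing a few candidate routes:
n6 -> n5 -> n4 -> n3: 6 + 2 + 2 = 10
n6 -> n5 -> n2 -> n4 -> n3: 6 + 7 + 3 + 2 = 18
n6 -> n5 -> n3: 6 + 6 = 12
The minimum is 10.

10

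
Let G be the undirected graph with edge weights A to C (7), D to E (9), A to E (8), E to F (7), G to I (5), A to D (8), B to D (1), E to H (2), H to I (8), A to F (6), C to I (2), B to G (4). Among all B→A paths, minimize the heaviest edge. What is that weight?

Comparing a few candidate routes:
B → G → I → H → E → A: max(4, 5, 8, 2, 8) = 8
B → D → A: max(1, 8) = 8
B → G → I → C → A: max(4, 5, 2, 7) = 7
B → G → I → H → E → F → A: max(4, 5, 8, 2, 7, 6) = 8
The minimum achievable maximum is 7.

7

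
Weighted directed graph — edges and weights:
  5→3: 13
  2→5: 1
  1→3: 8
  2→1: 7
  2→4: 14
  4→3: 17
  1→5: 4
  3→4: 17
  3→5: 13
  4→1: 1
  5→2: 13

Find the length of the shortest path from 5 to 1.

20

Paths from 5 to 1:
5 → 3 → 4 → 1: 13 + 17 + 1 = 31
5 → 2 → 1: 13 + 7 = 20
5 → 2 → 4 → 1: 13 + 14 + 1 = 28
Best route has total 20.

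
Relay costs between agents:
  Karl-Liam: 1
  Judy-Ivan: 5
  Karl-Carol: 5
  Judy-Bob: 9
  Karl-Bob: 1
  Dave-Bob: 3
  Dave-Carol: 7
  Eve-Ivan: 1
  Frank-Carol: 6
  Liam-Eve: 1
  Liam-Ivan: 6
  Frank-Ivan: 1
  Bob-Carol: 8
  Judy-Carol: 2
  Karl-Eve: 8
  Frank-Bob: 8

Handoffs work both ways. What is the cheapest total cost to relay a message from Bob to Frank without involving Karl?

8

Comparing a few candidate routes:
Bob -> Judy -> Ivan -> Frank: 9 + 5 + 1 = 15
Bob -> Carol -> Frank: 8 + 6 = 14
Bob -> Frank: 8
The minimum is 8.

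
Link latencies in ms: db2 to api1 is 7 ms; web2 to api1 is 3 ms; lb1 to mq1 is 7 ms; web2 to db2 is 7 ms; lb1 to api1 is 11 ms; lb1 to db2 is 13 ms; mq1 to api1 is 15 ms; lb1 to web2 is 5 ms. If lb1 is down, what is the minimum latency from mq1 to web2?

18

Routes from mq1 to web2 avoiding lb1:
mq1→api1→db2→web2: 15 + 7 + 7 = 29
mq1→api1→web2: 15 + 3 = 18
The minimum is 18 ms.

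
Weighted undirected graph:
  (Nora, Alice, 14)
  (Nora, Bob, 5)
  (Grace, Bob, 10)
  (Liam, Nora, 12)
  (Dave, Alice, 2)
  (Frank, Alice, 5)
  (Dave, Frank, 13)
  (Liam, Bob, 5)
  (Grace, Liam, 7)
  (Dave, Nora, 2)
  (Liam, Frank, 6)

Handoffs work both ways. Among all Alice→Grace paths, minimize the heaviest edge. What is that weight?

Comparing a few candidate routes:
Alice-Frank-Liam-Grace: max(5, 6, 7) = 7
Alice-Dave-Nora-Bob-Liam-Grace: max(2, 2, 5, 5, 7) = 7
Alice-Dave-Nora-Bob-Grace: max(2, 2, 5, 10) = 10
Best route has worst link 7.

7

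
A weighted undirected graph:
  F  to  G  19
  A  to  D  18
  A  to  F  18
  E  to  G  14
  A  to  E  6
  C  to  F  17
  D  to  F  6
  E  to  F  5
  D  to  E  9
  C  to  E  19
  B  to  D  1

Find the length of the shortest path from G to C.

Checking several routes:
G-F-E-C: 19 + 5 + 19 = 43
G-E-F-C: 14 + 5 + 17 = 36
G-F-D-E-C: 19 + 6 + 9 + 19 = 53
G-E-C: 14 + 19 = 33
G-E-D-F-C: 14 + 9 + 6 + 17 = 46
G-F-C: 19 + 17 = 36
Shortest: 33.

33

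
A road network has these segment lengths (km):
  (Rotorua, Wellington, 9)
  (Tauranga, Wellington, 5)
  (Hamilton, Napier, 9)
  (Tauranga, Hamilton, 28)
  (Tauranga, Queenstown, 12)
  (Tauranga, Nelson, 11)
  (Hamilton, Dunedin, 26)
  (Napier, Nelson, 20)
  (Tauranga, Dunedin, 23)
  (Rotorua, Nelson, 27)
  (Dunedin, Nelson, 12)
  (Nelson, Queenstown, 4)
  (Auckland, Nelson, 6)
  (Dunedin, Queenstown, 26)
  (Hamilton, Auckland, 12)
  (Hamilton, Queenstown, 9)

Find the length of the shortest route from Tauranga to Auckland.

17

A few of the Tauranga→Auckland routes:
Tauranga - Queenstown - Hamilton - Auckland: 12 + 9 + 12 = 33
Tauranga - Nelson - Queenstown - Hamilton - Auckland: 11 + 4 + 9 + 12 = 36
Tauranga - Queenstown - Nelson - Auckland: 12 + 4 + 6 = 22
Tauranga - Nelson - Auckland: 11 + 6 = 17
The minimum is 17 km.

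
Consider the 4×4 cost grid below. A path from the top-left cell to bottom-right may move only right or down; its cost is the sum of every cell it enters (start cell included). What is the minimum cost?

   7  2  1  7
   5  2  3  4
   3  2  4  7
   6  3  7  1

24

Take r0c0→r0c1→r1c1→r2c1→r3c1→r3c2→r3c3 for a total of 7 + 2 + 2 + 2 + 3 + 7 + 1 = 24.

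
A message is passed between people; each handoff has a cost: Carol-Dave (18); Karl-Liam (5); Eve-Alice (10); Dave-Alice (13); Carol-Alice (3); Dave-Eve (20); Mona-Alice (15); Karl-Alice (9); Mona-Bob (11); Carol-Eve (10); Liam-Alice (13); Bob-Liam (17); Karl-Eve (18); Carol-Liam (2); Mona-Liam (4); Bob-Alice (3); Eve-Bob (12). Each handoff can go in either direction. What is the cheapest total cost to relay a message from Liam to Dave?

18

Some routes from Liam to Dave:
Liam-Alice-Dave: 13 + 13 = 26
Liam-Carol-Eve-Dave: 2 + 10 + 20 = 32
Liam-Carol-Alice-Dave: 2 + 3 + 13 = 18
Liam-Mona-Bob-Alice-Dave: 4 + 11 + 3 + 13 = 31
Liam-Karl-Alice-Dave: 5 + 9 + 13 = 27
Liam-Carol-Dave: 2 + 18 = 20
The minimum is 18.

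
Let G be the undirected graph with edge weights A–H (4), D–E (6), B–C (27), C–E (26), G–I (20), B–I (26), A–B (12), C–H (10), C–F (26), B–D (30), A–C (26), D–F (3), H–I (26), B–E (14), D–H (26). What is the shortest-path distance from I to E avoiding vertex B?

58

Candidate routes:
I → H → C → F → D → E: 26 + 10 + 26 + 3 + 6 = 71
I → H → D → F → C → E: 26 + 26 + 3 + 26 + 26 = 107
I → H → A → C → F → D → E: 26 + 4 + 26 + 26 + 3 + 6 = 91
I → H → D → E: 26 + 26 + 6 = 58
I → H → C → E: 26 + 10 + 26 = 62
I → H → A → C → E: 26 + 4 + 26 + 26 = 82
The minimum is 58.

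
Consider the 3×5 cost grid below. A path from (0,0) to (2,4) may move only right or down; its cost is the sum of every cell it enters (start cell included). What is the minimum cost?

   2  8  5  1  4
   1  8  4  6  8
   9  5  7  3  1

One optimal route is [0,0] -> [1,0] -> [1,1] -> [1,2] -> [1,3] -> [2,3] -> [2,4].
Its cost is 2 + 1 + 8 + 4 + 6 + 3 + 1 = 25.
For comparison, the top-then-right route costs 29.

25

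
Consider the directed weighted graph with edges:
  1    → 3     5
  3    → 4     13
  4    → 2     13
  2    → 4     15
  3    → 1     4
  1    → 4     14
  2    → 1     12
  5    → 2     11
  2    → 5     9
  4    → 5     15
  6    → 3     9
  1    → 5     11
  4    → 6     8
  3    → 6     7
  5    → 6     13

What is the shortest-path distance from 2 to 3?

17

Checking several routes:
2 -> 5 -> 6 -> 3: 9 + 13 + 9 = 31
2 -> 4 -> 6 -> 3: 15 + 8 + 9 = 32
2 -> 1 -> 5 -> 6 -> 3: 12 + 11 + 13 + 9 = 45
2 -> 1 -> 3: 12 + 5 = 17
2 -> 1 -> 4 -> 6 -> 3: 12 + 14 + 8 + 9 = 43
The minimum is 17.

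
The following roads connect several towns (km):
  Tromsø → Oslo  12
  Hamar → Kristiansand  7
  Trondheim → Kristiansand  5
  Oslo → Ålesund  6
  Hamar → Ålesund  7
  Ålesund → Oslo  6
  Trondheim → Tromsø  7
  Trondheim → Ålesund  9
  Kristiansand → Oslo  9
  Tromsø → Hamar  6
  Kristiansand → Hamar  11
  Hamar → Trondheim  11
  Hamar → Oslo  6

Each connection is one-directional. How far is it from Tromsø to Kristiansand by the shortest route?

Routes from Tromsø to Kristiansand:
Tromsø-Hamar-Trondheim-Kristiansand: 6 + 11 + 5 = 22
Tromsø-Hamar-Kristiansand: 6 + 7 = 13
Best route has total 13 km.

13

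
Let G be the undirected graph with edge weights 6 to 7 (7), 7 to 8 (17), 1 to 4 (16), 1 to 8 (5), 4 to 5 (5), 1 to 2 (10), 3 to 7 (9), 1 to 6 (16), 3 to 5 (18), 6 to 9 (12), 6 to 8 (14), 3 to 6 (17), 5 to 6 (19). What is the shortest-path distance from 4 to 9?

36

Some routes from 4 to 9:
4-1-6-9: 16 + 16 + 12 = 44
4-1-8-6-9: 16 + 5 + 14 + 12 = 47
4-5-6-9: 5 + 19 + 12 = 36
4-5-3-7-6-9: 5 + 18 + 9 + 7 + 12 = 51
Best route has total 36.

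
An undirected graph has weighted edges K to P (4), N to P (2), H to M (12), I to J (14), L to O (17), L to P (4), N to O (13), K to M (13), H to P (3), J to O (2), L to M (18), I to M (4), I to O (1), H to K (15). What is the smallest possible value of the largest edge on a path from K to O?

12

A few of the K→O routes:
K - M - H - P - N - O: max(13, 12, 3, 2, 13) = 13
K - P - H - M - I - O: max(4, 3, 12, 4, 1) = 12
K - P - N - O: max(4, 2, 13) = 13
Smallest bottleneck: 12.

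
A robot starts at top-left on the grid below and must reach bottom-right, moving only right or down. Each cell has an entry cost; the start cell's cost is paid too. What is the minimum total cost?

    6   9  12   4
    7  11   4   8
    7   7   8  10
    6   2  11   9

48

Best path: r0c0→r1c0→r2c0→r3c0→r3c1→r3c2→r3c3
Cost: 6 + 7 + 7 + 6 + 2 + 11 + 9 = 48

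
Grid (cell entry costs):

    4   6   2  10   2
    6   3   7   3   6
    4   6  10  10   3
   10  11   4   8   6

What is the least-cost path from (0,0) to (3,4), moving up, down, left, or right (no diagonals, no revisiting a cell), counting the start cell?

37

Take [0,0] [0,1] [0,2] [1,2] [1,3] [1,4] [2,4] [3,4] for a total of 4 + 6 + 2 + 7 + 3 + 6 + 3 + 6 = 37.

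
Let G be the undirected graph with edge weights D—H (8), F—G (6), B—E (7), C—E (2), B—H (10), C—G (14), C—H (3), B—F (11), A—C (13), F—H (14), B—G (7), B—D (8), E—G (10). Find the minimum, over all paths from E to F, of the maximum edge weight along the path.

7

Comparing a few candidate routes:
E-B-G-F: max(7, 7, 6) = 7
E-G-F: max(10, 6) = 10
E-C-H-D-B-G-F: max(2, 3, 8, 8, 7, 6) = 8
E-C-H-B-G-F: max(2, 3, 10, 7, 6) = 10
Best route has worst link 7.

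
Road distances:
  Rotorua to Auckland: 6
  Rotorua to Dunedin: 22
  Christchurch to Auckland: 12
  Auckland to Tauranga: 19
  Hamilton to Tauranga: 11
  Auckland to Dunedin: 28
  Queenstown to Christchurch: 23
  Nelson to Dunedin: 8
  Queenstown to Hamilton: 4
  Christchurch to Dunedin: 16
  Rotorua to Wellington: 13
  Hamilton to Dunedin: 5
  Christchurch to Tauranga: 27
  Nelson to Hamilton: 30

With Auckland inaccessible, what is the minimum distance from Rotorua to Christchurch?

Comparing a few candidate routes:
Rotorua-Dunedin-Hamilton-Tauranga-Christchurch: 22 + 5 + 11 + 27 = 65
Rotorua-Dunedin-Hamilton-Queenstown-Christchurch: 22 + 5 + 4 + 23 = 54
Rotorua-Dunedin-Christchurch: 22 + 16 = 38
Rotorua-Dunedin-Nelson-Hamilton-Queenstown-Christchurch: 22 + 8 + 30 + 4 + 23 = 87
Shortest: 38.

38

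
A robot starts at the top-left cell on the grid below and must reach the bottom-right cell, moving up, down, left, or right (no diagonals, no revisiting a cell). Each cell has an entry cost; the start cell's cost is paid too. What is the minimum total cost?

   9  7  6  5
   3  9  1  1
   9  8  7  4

27

Path (0,0)→(1,0)→(1,1)→(1,2)→(1,3)→(2,3): 9 + 3 + 9 + 1 + 1 + 4 = 27.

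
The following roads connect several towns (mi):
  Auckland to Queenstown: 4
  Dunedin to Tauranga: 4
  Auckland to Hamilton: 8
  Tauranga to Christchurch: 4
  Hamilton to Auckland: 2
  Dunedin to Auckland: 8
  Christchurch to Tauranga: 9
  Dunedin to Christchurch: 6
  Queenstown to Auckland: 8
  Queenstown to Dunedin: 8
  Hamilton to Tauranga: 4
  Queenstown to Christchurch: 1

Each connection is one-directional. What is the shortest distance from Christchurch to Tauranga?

Routes from Christchurch to Tauranga:
Christchurch - Tauranga: 9
Shortest: 9 mi.

9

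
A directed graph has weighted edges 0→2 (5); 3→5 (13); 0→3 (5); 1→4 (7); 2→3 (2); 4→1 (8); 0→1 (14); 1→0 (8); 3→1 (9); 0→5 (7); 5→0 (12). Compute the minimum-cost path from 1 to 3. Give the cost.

Paths from 1 to 3:
1 -> 0 -> 2 -> 3: 8 + 5 + 2 = 15
1 -> 0 -> 3: 8 + 5 = 13
Shortest: 13.

13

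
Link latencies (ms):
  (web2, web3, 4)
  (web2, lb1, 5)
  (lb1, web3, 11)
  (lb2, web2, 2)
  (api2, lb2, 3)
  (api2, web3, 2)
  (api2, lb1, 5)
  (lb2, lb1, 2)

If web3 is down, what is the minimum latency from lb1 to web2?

Routes from lb1 to web2 avoiding web3:
lb1-api2-lb2-web2: 5 + 3 + 2 = 10
lb1-lb2-web2: 2 + 2 = 4
lb1-web2: 5
Best route has total 4 ms.

4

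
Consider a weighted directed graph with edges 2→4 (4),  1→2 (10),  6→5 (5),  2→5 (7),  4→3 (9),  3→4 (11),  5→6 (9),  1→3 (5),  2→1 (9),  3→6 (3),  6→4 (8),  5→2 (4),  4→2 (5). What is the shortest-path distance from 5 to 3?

17

Routes from 5 to 3:
5 - 2 - 4 - 3: 4 + 4 + 9 = 17
5 - 6 - 4 - 2 - 1 - 3: 9 + 8 + 5 + 9 + 5 = 36
5 - 6 - 4 - 3: 9 + 8 + 9 = 26
5 - 2 - 1 - 3: 4 + 9 + 5 = 18
Best route has total 17.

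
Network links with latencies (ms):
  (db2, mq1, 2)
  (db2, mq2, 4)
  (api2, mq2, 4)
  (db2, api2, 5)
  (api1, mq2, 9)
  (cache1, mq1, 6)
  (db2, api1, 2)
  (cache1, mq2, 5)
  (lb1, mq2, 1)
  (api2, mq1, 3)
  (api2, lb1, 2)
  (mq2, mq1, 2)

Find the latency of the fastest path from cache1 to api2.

8

Checking several routes:
cache1 → mq2 → api2: 5 + 4 = 9
cache1 → mq2 → lb1 → api2: 5 + 1 + 2 = 8
cache1 → mq1 → mq2 → lb1 → api2: 6 + 2 + 1 + 2 = 11
cache1 → mq2 → mq1 → api2: 5 + 2 + 3 = 10
cache1 → mq1 → mq2 → api2: 6 + 2 + 4 = 12
cache1 → mq1 → api2: 6 + 3 = 9
The minimum is 8 ms.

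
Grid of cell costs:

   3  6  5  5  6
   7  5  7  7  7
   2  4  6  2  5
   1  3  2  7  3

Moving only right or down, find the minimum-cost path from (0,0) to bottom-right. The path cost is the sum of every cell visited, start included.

One optimal route is (0,0) -> (1,0) -> (2,0) -> (3,0) -> (3,1) -> (3,2) -> (3,3) -> (3,4).
Its cost is 3 + 7 + 2 + 1 + 3 + 2 + 7 + 3 = 28.

28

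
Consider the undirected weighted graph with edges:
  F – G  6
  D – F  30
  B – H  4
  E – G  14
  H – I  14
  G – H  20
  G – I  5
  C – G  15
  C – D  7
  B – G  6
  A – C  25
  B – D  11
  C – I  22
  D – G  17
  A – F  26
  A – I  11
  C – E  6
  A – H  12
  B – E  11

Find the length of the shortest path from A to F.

22

Checking several routes:
A - I - G - F: 11 + 5 + 6 = 22
A - H - I - G - F: 12 + 14 + 5 + 6 = 37
A - H - B - G - F: 12 + 4 + 6 + 6 = 28
A - F: 26
A - H - G - F: 12 + 20 + 6 = 38
A - I - H - B - G - F: 11 + 14 + 4 + 6 + 6 = 41
Shortest: 22.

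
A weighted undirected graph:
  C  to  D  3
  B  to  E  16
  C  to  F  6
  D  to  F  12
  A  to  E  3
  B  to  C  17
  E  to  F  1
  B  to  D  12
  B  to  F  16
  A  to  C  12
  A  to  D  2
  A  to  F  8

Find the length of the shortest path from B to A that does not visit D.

Some routes from B to A avoiding D:
B -> C -> F -> E -> A: 17 + 6 + 1 + 3 = 27
B -> F -> E -> A: 16 + 1 + 3 = 20
B -> F -> A: 16 + 8 = 24
B -> E -> F -> A: 16 + 1 + 8 = 25
B -> E -> A: 16 + 3 = 19
The minimum is 19.

19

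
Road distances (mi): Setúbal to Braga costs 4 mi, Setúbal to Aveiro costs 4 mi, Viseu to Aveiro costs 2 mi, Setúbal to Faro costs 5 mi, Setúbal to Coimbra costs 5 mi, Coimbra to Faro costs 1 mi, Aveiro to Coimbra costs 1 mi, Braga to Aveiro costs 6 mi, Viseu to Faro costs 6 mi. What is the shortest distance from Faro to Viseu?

A few of the Faro→Viseu routes:
Faro → Viseu: 6
Faro → Coimbra → Aveiro → Viseu: 1 + 1 + 2 = 4
Faro → Setúbal → Aveiro → Viseu: 5 + 4 + 2 = 11
Faro → Coimbra → Setúbal → Aveiro → Viseu: 1 + 5 + 4 + 2 = 12
Shortest: 4 mi.

4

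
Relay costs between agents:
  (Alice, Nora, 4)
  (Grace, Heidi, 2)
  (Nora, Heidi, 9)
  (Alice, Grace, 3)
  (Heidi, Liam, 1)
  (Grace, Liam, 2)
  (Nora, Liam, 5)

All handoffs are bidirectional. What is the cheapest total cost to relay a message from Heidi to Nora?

Comparing a few candidate routes:
Heidi → Grace → Alice → Nora: 2 + 3 + 4 = 9
Heidi → Grace → Liam → Nora: 2 + 2 + 5 = 9
Heidi → Liam → Nora: 1 + 5 = 6
Heidi → Nora: 9
The minimum is 6.

6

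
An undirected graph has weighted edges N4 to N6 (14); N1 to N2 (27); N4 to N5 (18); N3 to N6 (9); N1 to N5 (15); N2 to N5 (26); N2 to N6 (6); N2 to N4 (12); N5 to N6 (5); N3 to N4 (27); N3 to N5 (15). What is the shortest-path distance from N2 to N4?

Checking several routes:
N2 - N4: 12
N2 - N6 - N5 - N4: 6 + 5 + 18 = 29
N2 - N5 - N4: 26 + 18 = 44
N2 - N6 - N3 - N4: 6 + 9 + 27 = 42
N2 - N6 - N4: 6 + 14 = 20
The minimum is 12.

12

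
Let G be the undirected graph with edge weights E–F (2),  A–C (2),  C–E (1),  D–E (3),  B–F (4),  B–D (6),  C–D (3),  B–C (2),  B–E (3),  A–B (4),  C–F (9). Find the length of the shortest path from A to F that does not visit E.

Checking several routes:
A - C - F: 2 + 9 = 11
A - C - D - B - F: 2 + 3 + 6 + 4 = 15
A - C - B - F: 2 + 2 + 4 = 8
A - B - F: 4 + 4 = 8
A - B - C - F: 4 + 2 + 9 = 15
The minimum is 8.

8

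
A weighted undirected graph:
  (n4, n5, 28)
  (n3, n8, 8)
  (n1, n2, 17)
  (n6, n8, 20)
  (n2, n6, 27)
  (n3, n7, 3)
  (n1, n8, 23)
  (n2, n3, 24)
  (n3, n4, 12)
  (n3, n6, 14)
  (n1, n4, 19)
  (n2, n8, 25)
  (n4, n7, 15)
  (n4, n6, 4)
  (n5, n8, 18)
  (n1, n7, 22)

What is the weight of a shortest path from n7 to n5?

Comparing a few candidate routes:
n7 - n3 - n6 - n4 - n5: 3 + 14 + 4 + 28 = 49
n7 - n4 - n3 - n8 - n5: 15 + 12 + 8 + 18 = 53
n7 - n4 - n5: 15 + 28 = 43
n7 - n3 - n4 - n5: 3 + 12 + 28 = 43
n7 - n3 - n8 - n5: 3 + 8 + 18 = 29
Best route has total 29.

29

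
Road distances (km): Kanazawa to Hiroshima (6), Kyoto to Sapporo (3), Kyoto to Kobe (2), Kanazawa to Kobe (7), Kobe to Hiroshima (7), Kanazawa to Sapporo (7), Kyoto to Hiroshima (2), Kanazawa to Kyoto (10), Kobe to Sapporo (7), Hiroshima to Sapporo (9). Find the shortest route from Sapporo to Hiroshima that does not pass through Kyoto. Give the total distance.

9

Checking several routes:
Sapporo -> Kobe -> Kanazawa -> Hiroshima: 7 + 7 + 6 = 20
Sapporo -> Hiroshima: 9
Sapporo -> Kanazawa -> Hiroshima: 7 + 6 = 13
Sapporo -> Kobe -> Hiroshima: 7 + 7 = 14
Shortest: 9 km.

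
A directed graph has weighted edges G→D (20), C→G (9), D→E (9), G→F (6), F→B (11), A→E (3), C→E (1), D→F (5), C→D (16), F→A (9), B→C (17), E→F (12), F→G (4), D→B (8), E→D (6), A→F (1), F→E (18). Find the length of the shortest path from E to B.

14

Paths from E to B:
E - F - G - D - B: 12 + 4 + 20 + 8 = 44
E - F - B: 12 + 11 = 23
E - D - B: 6 + 8 = 14
E - D - F - B: 6 + 5 + 11 = 22
Shortest: 14.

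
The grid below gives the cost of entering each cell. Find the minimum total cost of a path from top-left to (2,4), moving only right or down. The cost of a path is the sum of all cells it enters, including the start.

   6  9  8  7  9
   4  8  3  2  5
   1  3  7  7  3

One optimal route is r0c0 → r1c0 → r1c1 → r1c2 → r1c3 → r1c4 → r2c4.
Its cost is 6 + 4 + 8 + 3 + 2 + 5 + 3 = 31.

31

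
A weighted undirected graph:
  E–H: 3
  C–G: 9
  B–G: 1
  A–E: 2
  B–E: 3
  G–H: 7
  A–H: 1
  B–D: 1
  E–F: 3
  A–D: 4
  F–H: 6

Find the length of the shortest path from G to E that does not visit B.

Routes from G to E avoiding B:
G → H → F → E: 7 + 6 + 3 = 16
G → H → E: 7 + 3 = 10
G → H → A → E: 7 + 1 + 2 = 10
Best route has total 10.

10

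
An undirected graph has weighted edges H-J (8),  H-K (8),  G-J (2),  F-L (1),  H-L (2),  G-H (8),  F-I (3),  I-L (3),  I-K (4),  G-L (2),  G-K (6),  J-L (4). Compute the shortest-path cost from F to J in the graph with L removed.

15

Paths from F to J avoiding L:
F→I→K→G→H→J: 3 + 4 + 6 + 8 + 8 = 29
F→I→K→G→J: 3 + 4 + 6 + 2 = 15
F→I→K→H→J: 3 + 4 + 8 + 8 = 23
F→I→K→H→G→J: 3 + 4 + 8 + 8 + 2 = 25
Shortest: 15.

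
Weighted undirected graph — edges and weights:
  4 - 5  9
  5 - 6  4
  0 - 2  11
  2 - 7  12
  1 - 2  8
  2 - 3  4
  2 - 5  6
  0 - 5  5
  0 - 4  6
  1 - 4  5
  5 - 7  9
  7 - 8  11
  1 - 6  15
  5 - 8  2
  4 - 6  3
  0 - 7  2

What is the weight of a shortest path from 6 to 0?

Checking several routes:
6 -> 4 -> 0: 3 + 6 = 9
6 -> 5 -> 0: 4 + 5 = 9
6 -> 5 -> 7 -> 0: 4 + 9 + 2 = 15
6 -> 4 -> 5 -> 0: 3 + 9 + 5 = 17
The minimum is 9.

9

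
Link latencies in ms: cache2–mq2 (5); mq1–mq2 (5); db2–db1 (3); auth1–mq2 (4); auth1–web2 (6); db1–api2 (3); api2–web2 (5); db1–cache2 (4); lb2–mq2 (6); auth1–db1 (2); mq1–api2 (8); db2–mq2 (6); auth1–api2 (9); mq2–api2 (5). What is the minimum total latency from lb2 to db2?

12

Some routes from lb2 to db2:
lb2 -> mq2 -> auth1 -> db1 -> db2: 6 + 4 + 2 + 3 = 15
lb2 -> mq2 -> db2: 6 + 6 = 12
lb2 -> mq2 -> cache2 -> db1 -> db2: 6 + 5 + 4 + 3 = 18
lb2 -> mq2 -> api2 -> db1 -> db2: 6 + 5 + 3 + 3 = 17
Shortest: 12 ms.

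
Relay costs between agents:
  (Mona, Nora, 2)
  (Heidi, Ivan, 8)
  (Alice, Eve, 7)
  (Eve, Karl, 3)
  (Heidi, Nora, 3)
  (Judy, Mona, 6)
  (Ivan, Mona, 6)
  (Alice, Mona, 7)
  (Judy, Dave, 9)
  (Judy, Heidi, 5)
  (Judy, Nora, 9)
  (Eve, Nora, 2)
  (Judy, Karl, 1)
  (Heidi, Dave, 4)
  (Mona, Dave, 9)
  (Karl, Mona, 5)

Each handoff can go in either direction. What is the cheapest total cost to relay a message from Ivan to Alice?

13

A few of the Ivan→Alice routes:
Ivan→Mona→Nora→Eve→Alice: 6 + 2 + 2 + 7 = 17
Ivan→Heidi→Nora→Mona→Alice: 8 + 3 + 2 + 7 = 20
Ivan→Heidi→Nora→Eve→Alice: 8 + 3 + 2 + 7 = 20
Ivan→Mona→Karl→Eve→Alice: 6 + 5 + 3 + 7 = 21
Ivan→Mona→Alice: 6 + 7 = 13
The minimum is 13.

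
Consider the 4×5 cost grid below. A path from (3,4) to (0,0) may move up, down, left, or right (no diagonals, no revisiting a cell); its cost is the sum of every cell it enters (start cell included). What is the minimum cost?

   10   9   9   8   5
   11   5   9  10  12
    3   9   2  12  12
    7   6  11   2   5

53

Path r3c4 → r3c3 → r3c2 → r2c2 → r1c2 → r1c1 → r0c1 → r0c0: 5 + 2 + 11 + 2 + 9 + 5 + 9 + 10 = 53.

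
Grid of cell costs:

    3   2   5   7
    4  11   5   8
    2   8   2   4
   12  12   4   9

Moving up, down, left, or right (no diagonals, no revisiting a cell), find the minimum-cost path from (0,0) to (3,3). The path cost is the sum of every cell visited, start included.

30

Best path: (0,0)→(0,1)→(0,2)→(1,2)→(2,2)→(2,3)→(3,3)
Cost: 3 + 2 + 5 + 5 + 2 + 4 + 9 = 30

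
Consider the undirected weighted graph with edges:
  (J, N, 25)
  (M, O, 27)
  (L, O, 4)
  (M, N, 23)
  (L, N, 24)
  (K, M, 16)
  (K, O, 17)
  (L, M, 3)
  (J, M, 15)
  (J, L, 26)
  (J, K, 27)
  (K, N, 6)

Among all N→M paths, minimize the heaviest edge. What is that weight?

Checking several routes:
N→M: max(23) = 23
N→K→M: max(6, 16) = 16
N→K→O→L→M: max(6, 17, 4, 3) = 17
The minimum achievable maximum is 16.

16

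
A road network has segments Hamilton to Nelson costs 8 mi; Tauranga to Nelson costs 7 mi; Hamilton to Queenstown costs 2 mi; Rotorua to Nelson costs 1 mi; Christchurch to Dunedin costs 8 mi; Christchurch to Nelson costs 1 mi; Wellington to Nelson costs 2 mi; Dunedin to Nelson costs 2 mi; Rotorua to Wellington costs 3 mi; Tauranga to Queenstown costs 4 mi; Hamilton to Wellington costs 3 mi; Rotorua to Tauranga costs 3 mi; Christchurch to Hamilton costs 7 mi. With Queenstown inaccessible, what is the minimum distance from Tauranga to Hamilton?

9

Some routes from Tauranga to Hamilton avoiding Queenstown:
Tauranga -> Rotorua -> Nelson -> Wellington -> Hamilton: 3 + 1 + 2 + 3 = 9
Tauranga -> Rotorua -> Wellington -> Hamilton: 3 + 3 + 3 = 9
Tauranga -> Rotorua -> Nelson -> Hamilton: 3 + 1 + 8 = 12
Tauranga -> Rotorua -> Nelson -> Christchurch -> Hamilton: 3 + 1 + 1 + 7 = 12
Best route has total 9 mi.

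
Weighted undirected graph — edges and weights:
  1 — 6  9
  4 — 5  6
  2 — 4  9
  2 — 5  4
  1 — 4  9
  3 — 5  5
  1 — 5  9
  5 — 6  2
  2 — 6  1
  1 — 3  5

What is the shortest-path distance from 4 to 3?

Some routes from 4 to 3:
4 - 1 - 3: 9 + 5 = 14
4 - 5 - 3: 6 + 5 = 11
4 - 2 - 6 - 5 - 3: 9 + 1 + 2 + 5 = 17
The minimum is 11.

11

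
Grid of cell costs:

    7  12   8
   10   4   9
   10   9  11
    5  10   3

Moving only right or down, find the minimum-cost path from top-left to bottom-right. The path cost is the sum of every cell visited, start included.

43

Take r0c0 -> r1c0 -> r1c1 -> r2c1 -> r3c1 -> r3c2 for a total of 7 + 10 + 4 + 9 + 10 + 3 = 43.
(Top row then right column would cost 50.)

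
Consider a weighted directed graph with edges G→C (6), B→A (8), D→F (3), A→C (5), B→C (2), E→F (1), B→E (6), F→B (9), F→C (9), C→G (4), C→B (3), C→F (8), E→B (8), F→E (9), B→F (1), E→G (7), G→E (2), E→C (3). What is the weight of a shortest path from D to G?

Checking several routes:
D -> F -> B -> E -> G: 3 + 9 + 6 + 7 = 25
D -> F -> B -> C -> G: 3 + 9 + 2 + 4 = 18
D -> F -> E -> G: 3 + 9 + 7 = 19
D -> F -> B -> E -> C -> G: 3 + 9 + 6 + 3 + 4 = 25
D -> F -> C -> G: 3 + 9 + 4 = 16
D -> F -> E -> C -> G: 3 + 9 + 3 + 4 = 19
Best route has total 16.

16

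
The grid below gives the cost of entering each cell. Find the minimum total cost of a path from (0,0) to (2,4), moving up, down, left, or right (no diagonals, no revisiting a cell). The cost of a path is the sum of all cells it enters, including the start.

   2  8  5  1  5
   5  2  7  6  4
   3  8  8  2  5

29

Path (0,0)→(0,1)→(0,2)→(0,3)→(1,3)→(2,3)→(2,4): 2 + 8 + 5 + 1 + 6 + 2 + 5 = 29.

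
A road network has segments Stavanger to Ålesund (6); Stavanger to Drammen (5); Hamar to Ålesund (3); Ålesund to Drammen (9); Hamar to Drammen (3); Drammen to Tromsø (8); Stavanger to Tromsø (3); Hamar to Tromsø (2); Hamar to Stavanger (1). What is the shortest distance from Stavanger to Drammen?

Checking several routes:
Stavanger → Drammen: 5
Stavanger → Hamar → Tromsø → Drammen: 1 + 2 + 8 = 11
Stavanger → Tromsø → Hamar → Drammen: 3 + 2 + 3 = 8
Stavanger → Hamar → Drammen: 1 + 3 = 4
Stavanger → Tromsø → Drammen: 3 + 8 = 11
Shortest: 4.

4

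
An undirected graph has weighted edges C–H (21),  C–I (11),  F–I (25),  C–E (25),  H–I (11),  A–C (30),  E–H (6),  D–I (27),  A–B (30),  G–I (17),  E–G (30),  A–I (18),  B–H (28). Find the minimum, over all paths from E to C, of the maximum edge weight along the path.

Some routes from E to C:
E -> G -> I -> A -> C: max(30, 17, 18, 30) = 30
E -> G -> I -> A -> B -> H -> C: max(30, 17, 18, 30, 28, 21) = 30
E -> H -> C: max(6, 21) = 21
E -> H -> I -> C: max(6, 11, 11) = 11
E -> C: max(25) = 25
E -> G -> I -> H -> B -> A -> C: max(30, 17, 11, 28, 30, 30) = 30
The minimum achievable maximum is 11.

11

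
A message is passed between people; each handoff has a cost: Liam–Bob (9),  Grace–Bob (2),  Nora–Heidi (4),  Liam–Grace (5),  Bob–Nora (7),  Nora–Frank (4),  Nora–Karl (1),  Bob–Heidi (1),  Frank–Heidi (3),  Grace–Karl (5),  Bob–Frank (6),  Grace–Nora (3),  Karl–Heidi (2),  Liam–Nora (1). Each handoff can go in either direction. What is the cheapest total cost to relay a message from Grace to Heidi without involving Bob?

6

A few of the Grace→Heidi routes:
Grace → Nora → Heidi: 3 + 4 = 7
Grace → Nora → Karl → Heidi: 3 + 1 + 2 = 6
Grace → Karl → Heidi: 5 + 2 = 7
Best route has total 6.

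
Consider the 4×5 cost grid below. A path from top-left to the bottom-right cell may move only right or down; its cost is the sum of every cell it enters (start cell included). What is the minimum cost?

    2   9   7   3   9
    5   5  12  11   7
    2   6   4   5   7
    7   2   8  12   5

36

Best path: (0,0) → (1,0) → (2,0) → (2,1) → (2,2) → (2,3) → (2,4) → (3,4)
Cost: 2 + 5 + 2 + 6 + 4 + 5 + 7 + 5 = 36
For comparison, the top-then-right route costs 49.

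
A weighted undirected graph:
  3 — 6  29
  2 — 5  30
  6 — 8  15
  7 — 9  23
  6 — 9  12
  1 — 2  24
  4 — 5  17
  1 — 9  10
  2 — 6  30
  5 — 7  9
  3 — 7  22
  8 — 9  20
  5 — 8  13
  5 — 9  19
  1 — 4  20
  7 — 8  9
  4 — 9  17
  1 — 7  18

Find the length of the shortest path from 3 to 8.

Some routes from 3 to 8:
3-7-5-8: 22 + 9 + 13 = 44
3-7-8: 22 + 9 = 31
3-6-8: 29 + 15 = 44
Best route has total 31.

31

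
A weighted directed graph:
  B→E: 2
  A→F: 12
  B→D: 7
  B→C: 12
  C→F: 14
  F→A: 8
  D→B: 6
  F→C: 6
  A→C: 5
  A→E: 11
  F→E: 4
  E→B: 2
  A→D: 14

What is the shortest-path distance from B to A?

34

Routes from B to A:
B→C→F→A: 12 + 14 + 8 = 34
Best route has total 34.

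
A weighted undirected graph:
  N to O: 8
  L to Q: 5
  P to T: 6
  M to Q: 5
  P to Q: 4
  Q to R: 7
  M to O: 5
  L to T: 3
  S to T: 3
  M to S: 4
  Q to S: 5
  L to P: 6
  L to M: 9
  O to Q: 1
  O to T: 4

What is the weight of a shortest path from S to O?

6

Checking several routes:
S→M→O: 4 + 5 = 9
S→T→O: 3 + 4 = 7
S→M→Q→O: 4 + 5 + 1 = 10
S→Q→O: 5 + 1 = 6
The minimum is 6.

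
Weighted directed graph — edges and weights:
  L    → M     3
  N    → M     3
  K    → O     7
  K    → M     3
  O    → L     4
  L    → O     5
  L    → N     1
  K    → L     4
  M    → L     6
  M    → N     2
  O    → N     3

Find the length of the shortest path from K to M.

3

Checking several routes:
K -> L -> N -> M: 4 + 1 + 3 = 8
K -> L -> M: 4 + 3 = 7
K -> M: 3
Best route has total 3.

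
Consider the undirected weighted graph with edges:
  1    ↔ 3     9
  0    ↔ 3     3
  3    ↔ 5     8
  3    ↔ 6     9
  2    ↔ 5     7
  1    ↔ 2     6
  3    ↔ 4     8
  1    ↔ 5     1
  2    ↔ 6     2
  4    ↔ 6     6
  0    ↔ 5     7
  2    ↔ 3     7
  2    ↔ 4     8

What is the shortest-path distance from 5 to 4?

Comparing a few candidate routes:
5→2→6→4: 7 + 2 + 6 = 15
5→1→2→4: 1 + 6 + 8 = 15
5→1→2→6→4: 1 + 6 + 2 + 6 = 15
The minimum is 15.

15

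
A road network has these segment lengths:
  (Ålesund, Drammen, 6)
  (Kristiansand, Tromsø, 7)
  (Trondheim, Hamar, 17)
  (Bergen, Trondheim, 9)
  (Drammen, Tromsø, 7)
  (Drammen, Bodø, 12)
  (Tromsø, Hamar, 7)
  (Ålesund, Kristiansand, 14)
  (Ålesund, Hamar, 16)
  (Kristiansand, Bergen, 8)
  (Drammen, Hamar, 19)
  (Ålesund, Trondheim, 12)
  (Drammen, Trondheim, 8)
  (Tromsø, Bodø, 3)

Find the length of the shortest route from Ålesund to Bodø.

16

Checking several routes:
Ålesund -> Hamar -> Tromsø -> Bodø: 16 + 7 + 3 = 26
Ålesund -> Kristiansand -> Tromsø -> Bodø: 14 + 7 + 3 = 24
Ålesund -> Trondheim -> Drammen -> Tromsø -> Bodø: 12 + 8 + 7 + 3 = 30
Ålesund -> Drammen -> Tromsø -> Bodø: 6 + 7 + 3 = 16
Ålesund -> Drammen -> Bodø: 6 + 12 = 18
The minimum is 16.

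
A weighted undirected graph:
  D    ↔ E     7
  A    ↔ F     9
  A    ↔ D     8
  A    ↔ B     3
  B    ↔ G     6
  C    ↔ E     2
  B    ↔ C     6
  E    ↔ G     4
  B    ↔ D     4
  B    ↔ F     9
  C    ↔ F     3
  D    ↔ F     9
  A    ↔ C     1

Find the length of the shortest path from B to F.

7

A few of the B→F routes:
B - A - C - F: 3 + 1 + 3 = 7
B - A - F: 3 + 9 = 12
B - D - F: 4 + 9 = 13
B - F: 9
B - G - E - C - F: 6 + 4 + 2 + 3 = 15
B - C - F: 6 + 3 = 9
The minimum is 7.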